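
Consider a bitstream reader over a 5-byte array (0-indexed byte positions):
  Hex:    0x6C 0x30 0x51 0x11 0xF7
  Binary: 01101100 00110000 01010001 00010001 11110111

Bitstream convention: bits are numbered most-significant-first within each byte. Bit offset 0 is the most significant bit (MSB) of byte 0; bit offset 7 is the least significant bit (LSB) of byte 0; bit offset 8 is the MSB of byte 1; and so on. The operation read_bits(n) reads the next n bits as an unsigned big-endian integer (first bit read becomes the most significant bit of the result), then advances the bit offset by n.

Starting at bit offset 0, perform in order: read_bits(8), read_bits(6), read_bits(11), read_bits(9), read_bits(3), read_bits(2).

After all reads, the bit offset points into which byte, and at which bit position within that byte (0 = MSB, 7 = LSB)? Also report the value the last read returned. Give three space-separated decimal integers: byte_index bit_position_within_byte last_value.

Read 1: bits[0:8] width=8 -> value=108 (bin 01101100); offset now 8 = byte 1 bit 0; 32 bits remain
Read 2: bits[8:14] width=6 -> value=12 (bin 001100); offset now 14 = byte 1 bit 6; 26 bits remain
Read 3: bits[14:25] width=11 -> value=162 (bin 00010100010); offset now 25 = byte 3 bit 1; 15 bits remain
Read 4: bits[25:34] width=9 -> value=71 (bin 001000111); offset now 34 = byte 4 bit 2; 6 bits remain
Read 5: bits[34:37] width=3 -> value=6 (bin 110); offset now 37 = byte 4 bit 5; 3 bits remain
Read 6: bits[37:39] width=2 -> value=3 (bin 11); offset now 39 = byte 4 bit 7; 1 bits remain

Answer: 4 7 3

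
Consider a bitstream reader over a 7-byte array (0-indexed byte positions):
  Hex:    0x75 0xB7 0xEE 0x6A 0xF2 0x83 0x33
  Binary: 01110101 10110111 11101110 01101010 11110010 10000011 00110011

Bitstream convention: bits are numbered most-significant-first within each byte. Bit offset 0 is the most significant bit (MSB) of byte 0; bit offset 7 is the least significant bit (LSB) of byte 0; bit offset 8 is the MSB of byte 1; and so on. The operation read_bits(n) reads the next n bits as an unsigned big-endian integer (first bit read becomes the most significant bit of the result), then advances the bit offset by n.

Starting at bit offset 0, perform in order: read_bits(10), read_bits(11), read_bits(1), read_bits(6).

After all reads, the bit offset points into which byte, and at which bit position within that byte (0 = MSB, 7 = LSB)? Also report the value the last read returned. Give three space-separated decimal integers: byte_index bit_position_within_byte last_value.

Answer: 3 4 38

Derivation:
Read 1: bits[0:10] width=10 -> value=470 (bin 0111010110); offset now 10 = byte 1 bit 2; 46 bits remain
Read 2: bits[10:21] width=11 -> value=1789 (bin 11011111101); offset now 21 = byte 2 bit 5; 35 bits remain
Read 3: bits[21:22] width=1 -> value=1 (bin 1); offset now 22 = byte 2 bit 6; 34 bits remain
Read 4: bits[22:28] width=6 -> value=38 (bin 100110); offset now 28 = byte 3 bit 4; 28 bits remain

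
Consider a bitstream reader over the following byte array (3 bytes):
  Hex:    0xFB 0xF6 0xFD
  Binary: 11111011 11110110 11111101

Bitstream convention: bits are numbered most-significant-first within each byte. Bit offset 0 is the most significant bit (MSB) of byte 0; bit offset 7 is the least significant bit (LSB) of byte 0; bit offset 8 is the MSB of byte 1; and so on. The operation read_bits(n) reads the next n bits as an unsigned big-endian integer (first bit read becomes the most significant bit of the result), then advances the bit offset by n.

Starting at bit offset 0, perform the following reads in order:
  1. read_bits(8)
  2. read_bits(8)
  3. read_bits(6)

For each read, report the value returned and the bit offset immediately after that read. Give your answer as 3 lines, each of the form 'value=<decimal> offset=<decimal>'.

Answer: value=251 offset=8
value=246 offset=16
value=63 offset=22

Derivation:
Read 1: bits[0:8] width=8 -> value=251 (bin 11111011); offset now 8 = byte 1 bit 0; 16 bits remain
Read 2: bits[8:16] width=8 -> value=246 (bin 11110110); offset now 16 = byte 2 bit 0; 8 bits remain
Read 3: bits[16:22] width=6 -> value=63 (bin 111111); offset now 22 = byte 2 bit 6; 2 bits remain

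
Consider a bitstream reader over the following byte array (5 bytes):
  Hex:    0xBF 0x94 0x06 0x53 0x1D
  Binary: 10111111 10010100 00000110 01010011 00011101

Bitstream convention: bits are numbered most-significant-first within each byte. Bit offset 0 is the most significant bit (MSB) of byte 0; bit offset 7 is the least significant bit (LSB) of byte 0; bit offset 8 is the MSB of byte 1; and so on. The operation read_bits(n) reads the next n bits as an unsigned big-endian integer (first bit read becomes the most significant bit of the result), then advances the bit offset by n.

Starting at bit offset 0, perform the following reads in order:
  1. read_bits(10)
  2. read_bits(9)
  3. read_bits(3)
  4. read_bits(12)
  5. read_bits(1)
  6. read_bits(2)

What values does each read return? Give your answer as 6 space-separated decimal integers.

Answer: 766 160 1 2380 0 3

Derivation:
Read 1: bits[0:10] width=10 -> value=766 (bin 1011111110); offset now 10 = byte 1 bit 2; 30 bits remain
Read 2: bits[10:19] width=9 -> value=160 (bin 010100000); offset now 19 = byte 2 bit 3; 21 bits remain
Read 3: bits[19:22] width=3 -> value=1 (bin 001); offset now 22 = byte 2 bit 6; 18 bits remain
Read 4: bits[22:34] width=12 -> value=2380 (bin 100101001100); offset now 34 = byte 4 bit 2; 6 bits remain
Read 5: bits[34:35] width=1 -> value=0 (bin 0); offset now 35 = byte 4 bit 3; 5 bits remain
Read 6: bits[35:37] width=2 -> value=3 (bin 11); offset now 37 = byte 4 bit 5; 3 bits remain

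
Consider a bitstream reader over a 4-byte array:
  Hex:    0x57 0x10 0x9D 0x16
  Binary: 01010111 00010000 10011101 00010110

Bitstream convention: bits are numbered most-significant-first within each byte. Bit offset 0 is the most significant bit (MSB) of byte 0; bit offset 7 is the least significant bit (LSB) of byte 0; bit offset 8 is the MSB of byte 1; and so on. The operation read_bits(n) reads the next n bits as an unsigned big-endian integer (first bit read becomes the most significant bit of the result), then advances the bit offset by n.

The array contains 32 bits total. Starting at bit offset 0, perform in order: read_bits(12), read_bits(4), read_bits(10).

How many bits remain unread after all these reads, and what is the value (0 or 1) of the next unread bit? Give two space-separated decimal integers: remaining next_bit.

Read 1: bits[0:12] width=12 -> value=1393 (bin 010101110001); offset now 12 = byte 1 bit 4; 20 bits remain
Read 2: bits[12:16] width=4 -> value=0 (bin 0000); offset now 16 = byte 2 bit 0; 16 bits remain
Read 3: bits[16:26] width=10 -> value=628 (bin 1001110100); offset now 26 = byte 3 bit 2; 6 bits remain

Answer: 6 0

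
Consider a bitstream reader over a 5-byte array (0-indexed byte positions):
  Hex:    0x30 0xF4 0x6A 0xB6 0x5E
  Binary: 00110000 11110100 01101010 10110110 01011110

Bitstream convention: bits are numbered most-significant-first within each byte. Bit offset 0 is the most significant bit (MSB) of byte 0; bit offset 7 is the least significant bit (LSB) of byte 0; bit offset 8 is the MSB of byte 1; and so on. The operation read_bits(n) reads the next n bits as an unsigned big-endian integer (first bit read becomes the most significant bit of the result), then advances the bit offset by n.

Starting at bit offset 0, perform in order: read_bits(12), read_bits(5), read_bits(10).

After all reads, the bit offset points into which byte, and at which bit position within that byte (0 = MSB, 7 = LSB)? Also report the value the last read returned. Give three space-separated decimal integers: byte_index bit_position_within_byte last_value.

Read 1: bits[0:12] width=12 -> value=783 (bin 001100001111); offset now 12 = byte 1 bit 4; 28 bits remain
Read 2: bits[12:17] width=5 -> value=8 (bin 01000); offset now 17 = byte 2 bit 1; 23 bits remain
Read 3: bits[17:27] width=10 -> value=853 (bin 1101010101); offset now 27 = byte 3 bit 3; 13 bits remain

Answer: 3 3 853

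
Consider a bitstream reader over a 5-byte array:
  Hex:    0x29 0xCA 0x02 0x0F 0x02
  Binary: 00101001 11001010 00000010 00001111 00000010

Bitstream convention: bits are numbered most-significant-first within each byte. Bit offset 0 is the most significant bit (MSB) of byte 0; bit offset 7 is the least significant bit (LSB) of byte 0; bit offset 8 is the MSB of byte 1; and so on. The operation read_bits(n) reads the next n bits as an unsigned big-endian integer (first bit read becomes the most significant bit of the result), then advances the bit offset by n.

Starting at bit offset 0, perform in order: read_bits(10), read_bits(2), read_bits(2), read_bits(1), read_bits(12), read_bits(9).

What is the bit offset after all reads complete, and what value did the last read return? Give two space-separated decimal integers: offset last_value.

Answer: 36 240

Derivation:
Read 1: bits[0:10] width=10 -> value=167 (bin 0010100111); offset now 10 = byte 1 bit 2; 30 bits remain
Read 2: bits[10:12] width=2 -> value=0 (bin 00); offset now 12 = byte 1 bit 4; 28 bits remain
Read 3: bits[12:14] width=2 -> value=2 (bin 10); offset now 14 = byte 1 bit 6; 26 bits remain
Read 4: bits[14:15] width=1 -> value=1 (bin 1); offset now 15 = byte 1 bit 7; 25 bits remain
Read 5: bits[15:27] width=12 -> value=16 (bin 000000010000); offset now 27 = byte 3 bit 3; 13 bits remain
Read 6: bits[27:36] width=9 -> value=240 (bin 011110000); offset now 36 = byte 4 bit 4; 4 bits remain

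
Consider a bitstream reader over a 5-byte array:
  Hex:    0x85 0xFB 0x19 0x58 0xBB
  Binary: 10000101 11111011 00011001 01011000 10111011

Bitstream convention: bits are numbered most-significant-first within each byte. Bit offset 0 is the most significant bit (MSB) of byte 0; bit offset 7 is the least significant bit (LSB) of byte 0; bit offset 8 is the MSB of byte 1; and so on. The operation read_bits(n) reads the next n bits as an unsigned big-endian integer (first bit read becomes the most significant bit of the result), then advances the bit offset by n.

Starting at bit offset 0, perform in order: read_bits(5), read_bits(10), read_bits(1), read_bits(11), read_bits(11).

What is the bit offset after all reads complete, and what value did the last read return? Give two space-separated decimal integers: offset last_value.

Answer: 38 1582

Derivation:
Read 1: bits[0:5] width=5 -> value=16 (bin 10000); offset now 5 = byte 0 bit 5; 35 bits remain
Read 2: bits[5:15] width=10 -> value=765 (bin 1011111101); offset now 15 = byte 1 bit 7; 25 bits remain
Read 3: bits[15:16] width=1 -> value=1 (bin 1); offset now 16 = byte 2 bit 0; 24 bits remain
Read 4: bits[16:27] width=11 -> value=202 (bin 00011001010); offset now 27 = byte 3 bit 3; 13 bits remain
Read 5: bits[27:38] width=11 -> value=1582 (bin 11000101110); offset now 38 = byte 4 bit 6; 2 bits remain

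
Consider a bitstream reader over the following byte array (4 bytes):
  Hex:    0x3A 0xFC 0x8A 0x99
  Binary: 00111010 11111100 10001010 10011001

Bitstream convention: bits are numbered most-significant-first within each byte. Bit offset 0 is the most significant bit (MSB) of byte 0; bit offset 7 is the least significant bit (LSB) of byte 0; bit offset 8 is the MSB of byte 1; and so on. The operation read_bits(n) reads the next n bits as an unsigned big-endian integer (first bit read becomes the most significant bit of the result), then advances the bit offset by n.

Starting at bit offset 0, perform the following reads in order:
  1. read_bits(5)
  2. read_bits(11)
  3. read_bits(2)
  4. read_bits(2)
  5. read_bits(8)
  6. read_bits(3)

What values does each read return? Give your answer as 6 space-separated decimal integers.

Read 1: bits[0:5] width=5 -> value=7 (bin 00111); offset now 5 = byte 0 bit 5; 27 bits remain
Read 2: bits[5:16] width=11 -> value=764 (bin 01011111100); offset now 16 = byte 2 bit 0; 16 bits remain
Read 3: bits[16:18] width=2 -> value=2 (bin 10); offset now 18 = byte 2 bit 2; 14 bits remain
Read 4: bits[18:20] width=2 -> value=0 (bin 00); offset now 20 = byte 2 bit 4; 12 bits remain
Read 5: bits[20:28] width=8 -> value=169 (bin 10101001); offset now 28 = byte 3 bit 4; 4 bits remain
Read 6: bits[28:31] width=3 -> value=4 (bin 100); offset now 31 = byte 3 bit 7; 1 bits remain

Answer: 7 764 2 0 169 4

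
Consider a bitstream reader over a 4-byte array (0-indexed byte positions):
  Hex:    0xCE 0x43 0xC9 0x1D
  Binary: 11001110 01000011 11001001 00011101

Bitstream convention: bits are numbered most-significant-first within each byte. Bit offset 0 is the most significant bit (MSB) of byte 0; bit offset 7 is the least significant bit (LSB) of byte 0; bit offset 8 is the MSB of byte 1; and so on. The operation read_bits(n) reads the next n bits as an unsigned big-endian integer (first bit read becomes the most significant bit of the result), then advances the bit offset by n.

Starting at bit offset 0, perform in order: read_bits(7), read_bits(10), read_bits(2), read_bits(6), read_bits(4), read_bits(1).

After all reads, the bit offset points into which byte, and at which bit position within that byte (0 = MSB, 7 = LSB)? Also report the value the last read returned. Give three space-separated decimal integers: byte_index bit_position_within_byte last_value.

Read 1: bits[0:7] width=7 -> value=103 (bin 1100111); offset now 7 = byte 0 bit 7; 25 bits remain
Read 2: bits[7:17] width=10 -> value=135 (bin 0010000111); offset now 17 = byte 2 bit 1; 15 bits remain
Read 3: bits[17:19] width=2 -> value=2 (bin 10); offset now 19 = byte 2 bit 3; 13 bits remain
Read 4: bits[19:25] width=6 -> value=18 (bin 010010); offset now 25 = byte 3 bit 1; 7 bits remain
Read 5: bits[25:29] width=4 -> value=3 (bin 0011); offset now 29 = byte 3 bit 5; 3 bits remain
Read 6: bits[29:30] width=1 -> value=1 (bin 1); offset now 30 = byte 3 bit 6; 2 bits remain

Answer: 3 6 1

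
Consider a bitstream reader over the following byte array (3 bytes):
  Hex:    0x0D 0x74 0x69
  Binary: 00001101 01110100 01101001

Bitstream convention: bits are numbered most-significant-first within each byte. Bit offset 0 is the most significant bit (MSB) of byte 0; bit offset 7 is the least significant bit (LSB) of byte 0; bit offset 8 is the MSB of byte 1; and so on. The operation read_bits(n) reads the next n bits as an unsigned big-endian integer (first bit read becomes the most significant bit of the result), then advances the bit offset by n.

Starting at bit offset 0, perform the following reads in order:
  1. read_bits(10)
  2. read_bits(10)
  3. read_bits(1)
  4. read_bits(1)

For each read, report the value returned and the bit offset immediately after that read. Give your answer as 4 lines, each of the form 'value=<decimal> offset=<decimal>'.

Answer: value=53 offset=10
value=838 offset=20
value=1 offset=21
value=0 offset=22

Derivation:
Read 1: bits[0:10] width=10 -> value=53 (bin 0000110101); offset now 10 = byte 1 bit 2; 14 bits remain
Read 2: bits[10:20] width=10 -> value=838 (bin 1101000110); offset now 20 = byte 2 bit 4; 4 bits remain
Read 3: bits[20:21] width=1 -> value=1 (bin 1); offset now 21 = byte 2 bit 5; 3 bits remain
Read 4: bits[21:22] width=1 -> value=0 (bin 0); offset now 22 = byte 2 bit 6; 2 bits remain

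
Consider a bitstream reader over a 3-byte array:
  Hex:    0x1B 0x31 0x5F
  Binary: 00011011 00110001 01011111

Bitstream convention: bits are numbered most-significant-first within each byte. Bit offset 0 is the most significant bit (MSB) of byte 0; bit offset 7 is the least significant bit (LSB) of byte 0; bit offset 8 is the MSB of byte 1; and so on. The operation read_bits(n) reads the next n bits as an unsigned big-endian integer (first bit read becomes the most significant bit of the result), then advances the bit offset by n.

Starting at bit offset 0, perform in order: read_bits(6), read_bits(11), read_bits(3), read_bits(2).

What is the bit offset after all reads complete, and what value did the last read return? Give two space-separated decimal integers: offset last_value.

Read 1: bits[0:6] width=6 -> value=6 (bin 000110); offset now 6 = byte 0 bit 6; 18 bits remain
Read 2: bits[6:17] width=11 -> value=1634 (bin 11001100010); offset now 17 = byte 2 bit 1; 7 bits remain
Read 3: bits[17:20] width=3 -> value=5 (bin 101); offset now 20 = byte 2 bit 4; 4 bits remain
Read 4: bits[20:22] width=2 -> value=3 (bin 11); offset now 22 = byte 2 bit 6; 2 bits remain

Answer: 22 3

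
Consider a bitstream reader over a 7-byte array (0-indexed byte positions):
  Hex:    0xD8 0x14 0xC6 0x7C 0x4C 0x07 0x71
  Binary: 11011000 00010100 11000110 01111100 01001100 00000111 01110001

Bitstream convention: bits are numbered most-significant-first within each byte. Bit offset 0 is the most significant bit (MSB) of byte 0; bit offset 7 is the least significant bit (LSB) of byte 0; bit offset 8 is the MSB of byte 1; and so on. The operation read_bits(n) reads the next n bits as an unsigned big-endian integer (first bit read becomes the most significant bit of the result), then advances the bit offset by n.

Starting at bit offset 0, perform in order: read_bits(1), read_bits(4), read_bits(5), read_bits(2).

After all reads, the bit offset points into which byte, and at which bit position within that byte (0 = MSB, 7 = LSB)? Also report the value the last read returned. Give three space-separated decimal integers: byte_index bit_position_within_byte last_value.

Read 1: bits[0:1] width=1 -> value=1 (bin 1); offset now 1 = byte 0 bit 1; 55 bits remain
Read 2: bits[1:5] width=4 -> value=11 (bin 1011); offset now 5 = byte 0 bit 5; 51 bits remain
Read 3: bits[5:10] width=5 -> value=0 (bin 00000); offset now 10 = byte 1 bit 2; 46 bits remain
Read 4: bits[10:12] width=2 -> value=1 (bin 01); offset now 12 = byte 1 bit 4; 44 bits remain

Answer: 1 4 1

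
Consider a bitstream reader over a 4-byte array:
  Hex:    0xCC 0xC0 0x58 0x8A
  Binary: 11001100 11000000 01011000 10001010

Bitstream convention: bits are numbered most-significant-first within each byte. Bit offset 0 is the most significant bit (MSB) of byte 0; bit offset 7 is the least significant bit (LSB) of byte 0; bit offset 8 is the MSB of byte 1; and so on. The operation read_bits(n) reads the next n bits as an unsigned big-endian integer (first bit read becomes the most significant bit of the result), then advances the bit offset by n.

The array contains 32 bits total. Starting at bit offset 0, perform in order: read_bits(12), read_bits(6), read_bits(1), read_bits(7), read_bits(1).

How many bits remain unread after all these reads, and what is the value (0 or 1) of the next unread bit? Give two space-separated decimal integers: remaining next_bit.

Read 1: bits[0:12] width=12 -> value=3276 (bin 110011001100); offset now 12 = byte 1 bit 4; 20 bits remain
Read 2: bits[12:18] width=6 -> value=1 (bin 000001); offset now 18 = byte 2 bit 2; 14 bits remain
Read 3: bits[18:19] width=1 -> value=0 (bin 0); offset now 19 = byte 2 bit 3; 13 bits remain
Read 4: bits[19:26] width=7 -> value=98 (bin 1100010); offset now 26 = byte 3 bit 2; 6 bits remain
Read 5: bits[26:27] width=1 -> value=0 (bin 0); offset now 27 = byte 3 bit 3; 5 bits remain

Answer: 5 0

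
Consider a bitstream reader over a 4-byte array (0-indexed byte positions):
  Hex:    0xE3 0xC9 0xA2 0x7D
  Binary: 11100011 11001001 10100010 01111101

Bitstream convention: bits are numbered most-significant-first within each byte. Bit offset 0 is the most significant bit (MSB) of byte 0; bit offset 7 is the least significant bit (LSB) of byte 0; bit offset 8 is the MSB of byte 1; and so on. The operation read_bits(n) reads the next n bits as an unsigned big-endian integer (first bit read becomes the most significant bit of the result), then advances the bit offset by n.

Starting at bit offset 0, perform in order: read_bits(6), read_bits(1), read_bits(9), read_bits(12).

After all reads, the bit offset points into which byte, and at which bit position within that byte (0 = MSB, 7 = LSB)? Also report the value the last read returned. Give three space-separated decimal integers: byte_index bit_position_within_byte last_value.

Answer: 3 4 2599

Derivation:
Read 1: bits[0:6] width=6 -> value=56 (bin 111000); offset now 6 = byte 0 bit 6; 26 bits remain
Read 2: bits[6:7] width=1 -> value=1 (bin 1); offset now 7 = byte 0 bit 7; 25 bits remain
Read 3: bits[7:16] width=9 -> value=457 (bin 111001001); offset now 16 = byte 2 bit 0; 16 bits remain
Read 4: bits[16:28] width=12 -> value=2599 (bin 101000100111); offset now 28 = byte 3 bit 4; 4 bits remain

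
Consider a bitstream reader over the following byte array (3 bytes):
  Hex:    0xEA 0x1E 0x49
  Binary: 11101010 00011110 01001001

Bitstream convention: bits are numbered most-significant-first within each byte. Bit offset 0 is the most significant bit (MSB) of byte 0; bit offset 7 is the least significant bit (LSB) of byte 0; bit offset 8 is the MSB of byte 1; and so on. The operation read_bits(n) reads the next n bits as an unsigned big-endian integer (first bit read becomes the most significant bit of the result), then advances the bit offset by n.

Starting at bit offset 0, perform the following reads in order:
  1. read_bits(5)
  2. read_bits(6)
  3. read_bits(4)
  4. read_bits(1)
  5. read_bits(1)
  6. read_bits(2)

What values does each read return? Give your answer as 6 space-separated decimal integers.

Read 1: bits[0:5] width=5 -> value=29 (bin 11101); offset now 5 = byte 0 bit 5; 19 bits remain
Read 2: bits[5:11] width=6 -> value=16 (bin 010000); offset now 11 = byte 1 bit 3; 13 bits remain
Read 3: bits[11:15] width=4 -> value=15 (bin 1111); offset now 15 = byte 1 bit 7; 9 bits remain
Read 4: bits[15:16] width=1 -> value=0 (bin 0); offset now 16 = byte 2 bit 0; 8 bits remain
Read 5: bits[16:17] width=1 -> value=0 (bin 0); offset now 17 = byte 2 bit 1; 7 bits remain
Read 6: bits[17:19] width=2 -> value=2 (bin 10); offset now 19 = byte 2 bit 3; 5 bits remain

Answer: 29 16 15 0 0 2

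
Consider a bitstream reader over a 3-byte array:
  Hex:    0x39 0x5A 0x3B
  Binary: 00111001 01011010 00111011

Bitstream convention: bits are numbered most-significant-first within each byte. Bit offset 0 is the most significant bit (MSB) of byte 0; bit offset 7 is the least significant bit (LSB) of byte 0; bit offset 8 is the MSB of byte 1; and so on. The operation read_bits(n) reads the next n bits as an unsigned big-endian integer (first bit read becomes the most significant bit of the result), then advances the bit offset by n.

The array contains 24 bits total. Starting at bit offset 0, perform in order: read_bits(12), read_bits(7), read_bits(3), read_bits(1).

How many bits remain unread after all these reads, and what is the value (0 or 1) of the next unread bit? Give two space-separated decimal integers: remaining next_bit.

Read 1: bits[0:12] width=12 -> value=917 (bin 001110010101); offset now 12 = byte 1 bit 4; 12 bits remain
Read 2: bits[12:19] width=7 -> value=81 (bin 1010001); offset now 19 = byte 2 bit 3; 5 bits remain
Read 3: bits[19:22] width=3 -> value=6 (bin 110); offset now 22 = byte 2 bit 6; 2 bits remain
Read 4: bits[22:23] width=1 -> value=1 (bin 1); offset now 23 = byte 2 bit 7; 1 bits remain

Answer: 1 1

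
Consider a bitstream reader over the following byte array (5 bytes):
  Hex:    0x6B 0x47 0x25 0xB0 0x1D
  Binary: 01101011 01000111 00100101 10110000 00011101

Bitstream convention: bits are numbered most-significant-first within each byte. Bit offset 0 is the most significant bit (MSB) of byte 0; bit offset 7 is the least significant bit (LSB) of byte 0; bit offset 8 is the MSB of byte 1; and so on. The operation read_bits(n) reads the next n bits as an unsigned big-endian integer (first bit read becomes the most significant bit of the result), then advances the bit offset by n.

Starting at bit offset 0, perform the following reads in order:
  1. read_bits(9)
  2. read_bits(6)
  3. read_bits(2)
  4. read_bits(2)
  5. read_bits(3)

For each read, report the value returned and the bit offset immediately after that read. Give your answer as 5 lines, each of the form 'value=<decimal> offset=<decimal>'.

Answer: value=214 offset=9
value=35 offset=15
value=2 offset=17
value=1 offset=19
value=1 offset=22

Derivation:
Read 1: bits[0:9] width=9 -> value=214 (bin 011010110); offset now 9 = byte 1 bit 1; 31 bits remain
Read 2: bits[9:15] width=6 -> value=35 (bin 100011); offset now 15 = byte 1 bit 7; 25 bits remain
Read 3: bits[15:17] width=2 -> value=2 (bin 10); offset now 17 = byte 2 bit 1; 23 bits remain
Read 4: bits[17:19] width=2 -> value=1 (bin 01); offset now 19 = byte 2 bit 3; 21 bits remain
Read 5: bits[19:22] width=3 -> value=1 (bin 001); offset now 22 = byte 2 bit 6; 18 bits remain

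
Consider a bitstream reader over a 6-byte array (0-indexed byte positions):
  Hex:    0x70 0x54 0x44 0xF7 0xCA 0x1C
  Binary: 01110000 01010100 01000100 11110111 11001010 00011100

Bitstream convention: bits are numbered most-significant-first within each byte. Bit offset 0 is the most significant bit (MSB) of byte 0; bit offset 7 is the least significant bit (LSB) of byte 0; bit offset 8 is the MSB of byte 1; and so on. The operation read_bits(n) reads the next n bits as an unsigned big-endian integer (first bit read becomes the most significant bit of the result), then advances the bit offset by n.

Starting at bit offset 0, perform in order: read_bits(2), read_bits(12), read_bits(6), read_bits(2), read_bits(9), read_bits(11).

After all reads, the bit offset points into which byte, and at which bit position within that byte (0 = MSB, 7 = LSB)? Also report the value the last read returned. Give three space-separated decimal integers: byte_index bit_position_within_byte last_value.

Read 1: bits[0:2] width=2 -> value=1 (bin 01); offset now 2 = byte 0 bit 2; 46 bits remain
Read 2: bits[2:14] width=12 -> value=3093 (bin 110000010101); offset now 14 = byte 1 bit 6; 34 bits remain
Read 3: bits[14:20] width=6 -> value=4 (bin 000100); offset now 20 = byte 2 bit 4; 28 bits remain
Read 4: bits[20:22] width=2 -> value=1 (bin 01); offset now 22 = byte 2 bit 6; 26 bits remain
Read 5: bits[22:31] width=9 -> value=123 (bin 001111011); offset now 31 = byte 3 bit 7; 17 bits remain
Read 6: bits[31:42] width=11 -> value=1832 (bin 11100101000); offset now 42 = byte 5 bit 2; 6 bits remain

Answer: 5 2 1832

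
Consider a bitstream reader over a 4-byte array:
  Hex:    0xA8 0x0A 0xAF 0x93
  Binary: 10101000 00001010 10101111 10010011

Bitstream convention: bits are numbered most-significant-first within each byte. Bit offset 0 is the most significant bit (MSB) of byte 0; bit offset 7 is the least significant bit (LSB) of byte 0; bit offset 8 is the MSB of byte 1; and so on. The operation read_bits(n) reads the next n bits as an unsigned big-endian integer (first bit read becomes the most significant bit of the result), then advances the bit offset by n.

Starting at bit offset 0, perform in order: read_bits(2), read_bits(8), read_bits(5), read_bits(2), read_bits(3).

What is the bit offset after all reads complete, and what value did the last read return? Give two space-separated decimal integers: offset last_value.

Read 1: bits[0:2] width=2 -> value=2 (bin 10); offset now 2 = byte 0 bit 2; 30 bits remain
Read 2: bits[2:10] width=8 -> value=160 (bin 10100000); offset now 10 = byte 1 bit 2; 22 bits remain
Read 3: bits[10:15] width=5 -> value=5 (bin 00101); offset now 15 = byte 1 bit 7; 17 bits remain
Read 4: bits[15:17] width=2 -> value=1 (bin 01); offset now 17 = byte 2 bit 1; 15 bits remain
Read 5: bits[17:20] width=3 -> value=2 (bin 010); offset now 20 = byte 2 bit 4; 12 bits remain

Answer: 20 2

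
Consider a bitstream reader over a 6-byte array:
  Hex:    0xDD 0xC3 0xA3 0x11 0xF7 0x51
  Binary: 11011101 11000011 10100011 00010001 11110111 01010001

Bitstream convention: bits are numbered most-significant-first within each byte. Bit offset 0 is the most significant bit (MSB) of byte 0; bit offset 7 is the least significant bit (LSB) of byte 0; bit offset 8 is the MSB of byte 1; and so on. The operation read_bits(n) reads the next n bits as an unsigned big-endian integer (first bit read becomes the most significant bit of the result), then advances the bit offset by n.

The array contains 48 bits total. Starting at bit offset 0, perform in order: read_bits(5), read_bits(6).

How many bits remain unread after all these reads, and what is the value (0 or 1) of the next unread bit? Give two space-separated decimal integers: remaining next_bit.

Read 1: bits[0:5] width=5 -> value=27 (bin 11011); offset now 5 = byte 0 bit 5; 43 bits remain
Read 2: bits[5:11] width=6 -> value=46 (bin 101110); offset now 11 = byte 1 bit 3; 37 bits remain

Answer: 37 0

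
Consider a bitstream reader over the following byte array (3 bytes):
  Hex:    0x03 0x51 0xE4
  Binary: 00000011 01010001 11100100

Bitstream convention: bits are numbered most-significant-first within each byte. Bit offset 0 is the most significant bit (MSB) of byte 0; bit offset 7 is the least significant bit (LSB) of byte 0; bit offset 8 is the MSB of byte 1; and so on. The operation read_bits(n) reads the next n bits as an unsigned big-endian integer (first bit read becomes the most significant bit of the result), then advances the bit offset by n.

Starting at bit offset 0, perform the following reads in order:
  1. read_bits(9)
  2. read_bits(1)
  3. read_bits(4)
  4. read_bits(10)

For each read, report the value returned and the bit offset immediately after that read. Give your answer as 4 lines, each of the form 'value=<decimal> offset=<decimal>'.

Read 1: bits[0:9] width=9 -> value=6 (bin 000000110); offset now 9 = byte 1 bit 1; 15 bits remain
Read 2: bits[9:10] width=1 -> value=1 (bin 1); offset now 10 = byte 1 bit 2; 14 bits remain
Read 3: bits[10:14] width=4 -> value=4 (bin 0100); offset now 14 = byte 1 bit 6; 10 bits remain
Read 4: bits[14:24] width=10 -> value=484 (bin 0111100100); offset now 24 = byte 3 bit 0; 0 bits remain

Answer: value=6 offset=9
value=1 offset=10
value=4 offset=14
value=484 offset=24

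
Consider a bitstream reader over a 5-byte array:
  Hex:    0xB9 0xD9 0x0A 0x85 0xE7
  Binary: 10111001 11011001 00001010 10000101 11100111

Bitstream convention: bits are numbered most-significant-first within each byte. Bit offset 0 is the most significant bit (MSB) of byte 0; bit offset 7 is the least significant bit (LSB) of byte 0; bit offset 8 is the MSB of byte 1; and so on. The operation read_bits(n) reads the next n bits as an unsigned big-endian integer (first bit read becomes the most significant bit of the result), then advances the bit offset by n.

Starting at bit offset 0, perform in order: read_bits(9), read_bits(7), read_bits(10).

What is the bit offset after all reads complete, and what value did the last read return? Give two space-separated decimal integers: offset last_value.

Read 1: bits[0:9] width=9 -> value=371 (bin 101110011); offset now 9 = byte 1 bit 1; 31 bits remain
Read 2: bits[9:16] width=7 -> value=89 (bin 1011001); offset now 16 = byte 2 bit 0; 24 bits remain
Read 3: bits[16:26] width=10 -> value=42 (bin 0000101010); offset now 26 = byte 3 bit 2; 14 bits remain

Answer: 26 42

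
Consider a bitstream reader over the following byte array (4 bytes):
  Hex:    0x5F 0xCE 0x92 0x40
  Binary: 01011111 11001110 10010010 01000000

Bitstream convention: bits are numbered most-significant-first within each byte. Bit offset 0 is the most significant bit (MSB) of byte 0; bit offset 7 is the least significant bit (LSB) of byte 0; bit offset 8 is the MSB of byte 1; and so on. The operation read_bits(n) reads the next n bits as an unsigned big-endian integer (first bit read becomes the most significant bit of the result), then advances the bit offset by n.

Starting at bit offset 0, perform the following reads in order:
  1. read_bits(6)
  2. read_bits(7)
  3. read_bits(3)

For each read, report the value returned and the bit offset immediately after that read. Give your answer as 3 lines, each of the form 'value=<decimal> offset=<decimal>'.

Read 1: bits[0:6] width=6 -> value=23 (bin 010111); offset now 6 = byte 0 bit 6; 26 bits remain
Read 2: bits[6:13] width=7 -> value=121 (bin 1111001); offset now 13 = byte 1 bit 5; 19 bits remain
Read 3: bits[13:16] width=3 -> value=6 (bin 110); offset now 16 = byte 2 bit 0; 16 bits remain

Answer: value=23 offset=6
value=121 offset=13
value=6 offset=16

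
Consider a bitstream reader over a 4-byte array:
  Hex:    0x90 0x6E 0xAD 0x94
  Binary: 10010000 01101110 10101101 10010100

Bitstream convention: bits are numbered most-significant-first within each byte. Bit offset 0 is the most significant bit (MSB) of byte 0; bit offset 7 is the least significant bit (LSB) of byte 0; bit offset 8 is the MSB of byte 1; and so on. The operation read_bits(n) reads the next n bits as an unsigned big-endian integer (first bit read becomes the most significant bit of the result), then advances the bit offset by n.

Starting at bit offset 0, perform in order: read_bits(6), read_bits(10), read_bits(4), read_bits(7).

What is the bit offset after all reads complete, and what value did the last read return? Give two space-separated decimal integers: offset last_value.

Answer: 27 108

Derivation:
Read 1: bits[0:6] width=6 -> value=36 (bin 100100); offset now 6 = byte 0 bit 6; 26 bits remain
Read 2: bits[6:16] width=10 -> value=110 (bin 0001101110); offset now 16 = byte 2 bit 0; 16 bits remain
Read 3: bits[16:20] width=4 -> value=10 (bin 1010); offset now 20 = byte 2 bit 4; 12 bits remain
Read 4: bits[20:27] width=7 -> value=108 (bin 1101100); offset now 27 = byte 3 bit 3; 5 bits remain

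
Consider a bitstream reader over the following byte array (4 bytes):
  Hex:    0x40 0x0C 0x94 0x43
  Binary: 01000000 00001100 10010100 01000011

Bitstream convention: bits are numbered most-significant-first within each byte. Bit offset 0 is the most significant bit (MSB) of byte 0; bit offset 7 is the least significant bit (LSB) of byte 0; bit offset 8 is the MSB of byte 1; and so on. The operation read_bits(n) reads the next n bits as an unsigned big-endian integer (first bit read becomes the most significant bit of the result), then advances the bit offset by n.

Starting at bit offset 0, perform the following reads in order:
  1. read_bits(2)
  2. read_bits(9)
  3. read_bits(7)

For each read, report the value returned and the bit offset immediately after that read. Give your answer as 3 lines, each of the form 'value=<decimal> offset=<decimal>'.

Answer: value=1 offset=2
value=0 offset=11
value=50 offset=18

Derivation:
Read 1: bits[0:2] width=2 -> value=1 (bin 01); offset now 2 = byte 0 bit 2; 30 bits remain
Read 2: bits[2:11] width=9 -> value=0 (bin 000000000); offset now 11 = byte 1 bit 3; 21 bits remain
Read 3: bits[11:18] width=7 -> value=50 (bin 0110010); offset now 18 = byte 2 bit 2; 14 bits remain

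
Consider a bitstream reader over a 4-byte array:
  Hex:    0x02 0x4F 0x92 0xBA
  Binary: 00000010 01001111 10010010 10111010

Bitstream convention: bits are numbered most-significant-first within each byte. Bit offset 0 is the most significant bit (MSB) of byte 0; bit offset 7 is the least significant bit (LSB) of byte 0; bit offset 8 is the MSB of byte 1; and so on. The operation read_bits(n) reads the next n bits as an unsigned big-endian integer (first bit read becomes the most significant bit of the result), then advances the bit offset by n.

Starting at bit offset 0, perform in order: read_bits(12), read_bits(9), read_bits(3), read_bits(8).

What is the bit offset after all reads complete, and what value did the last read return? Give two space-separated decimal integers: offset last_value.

Read 1: bits[0:12] width=12 -> value=36 (bin 000000100100); offset now 12 = byte 1 bit 4; 20 bits remain
Read 2: bits[12:21] width=9 -> value=498 (bin 111110010); offset now 21 = byte 2 bit 5; 11 bits remain
Read 3: bits[21:24] width=3 -> value=2 (bin 010); offset now 24 = byte 3 bit 0; 8 bits remain
Read 4: bits[24:32] width=8 -> value=186 (bin 10111010); offset now 32 = byte 4 bit 0; 0 bits remain

Answer: 32 186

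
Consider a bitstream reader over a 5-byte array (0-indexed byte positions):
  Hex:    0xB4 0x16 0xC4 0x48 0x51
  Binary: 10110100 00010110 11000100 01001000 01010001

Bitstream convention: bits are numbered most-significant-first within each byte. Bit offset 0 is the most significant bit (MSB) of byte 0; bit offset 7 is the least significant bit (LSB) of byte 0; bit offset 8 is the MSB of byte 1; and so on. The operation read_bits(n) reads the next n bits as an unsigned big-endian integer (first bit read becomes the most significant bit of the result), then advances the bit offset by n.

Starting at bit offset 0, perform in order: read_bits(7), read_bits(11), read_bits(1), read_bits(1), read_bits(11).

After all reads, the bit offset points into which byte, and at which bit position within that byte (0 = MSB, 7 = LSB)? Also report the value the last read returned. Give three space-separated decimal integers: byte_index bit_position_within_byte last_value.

Read 1: bits[0:7] width=7 -> value=90 (bin 1011010); offset now 7 = byte 0 bit 7; 33 bits remain
Read 2: bits[7:18] width=11 -> value=91 (bin 00001011011); offset now 18 = byte 2 bit 2; 22 bits remain
Read 3: bits[18:19] width=1 -> value=0 (bin 0); offset now 19 = byte 2 bit 3; 21 bits remain
Read 4: bits[19:20] width=1 -> value=0 (bin 0); offset now 20 = byte 2 bit 4; 20 bits remain
Read 5: bits[20:31] width=11 -> value=548 (bin 01000100100); offset now 31 = byte 3 bit 7; 9 bits remain

Answer: 3 7 548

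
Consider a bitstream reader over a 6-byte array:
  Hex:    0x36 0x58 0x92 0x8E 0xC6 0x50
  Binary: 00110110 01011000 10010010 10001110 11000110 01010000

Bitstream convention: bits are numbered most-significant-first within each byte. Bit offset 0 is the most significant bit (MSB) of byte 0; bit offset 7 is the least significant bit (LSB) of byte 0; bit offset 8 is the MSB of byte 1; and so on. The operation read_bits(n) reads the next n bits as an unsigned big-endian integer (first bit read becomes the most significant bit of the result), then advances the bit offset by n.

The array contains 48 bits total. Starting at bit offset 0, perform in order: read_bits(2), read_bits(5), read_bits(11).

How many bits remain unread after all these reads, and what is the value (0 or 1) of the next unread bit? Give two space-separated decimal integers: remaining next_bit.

Read 1: bits[0:2] width=2 -> value=0 (bin 00); offset now 2 = byte 0 bit 2; 46 bits remain
Read 2: bits[2:7] width=5 -> value=27 (bin 11011); offset now 7 = byte 0 bit 7; 41 bits remain
Read 3: bits[7:18] width=11 -> value=354 (bin 00101100010); offset now 18 = byte 2 bit 2; 30 bits remain

Answer: 30 0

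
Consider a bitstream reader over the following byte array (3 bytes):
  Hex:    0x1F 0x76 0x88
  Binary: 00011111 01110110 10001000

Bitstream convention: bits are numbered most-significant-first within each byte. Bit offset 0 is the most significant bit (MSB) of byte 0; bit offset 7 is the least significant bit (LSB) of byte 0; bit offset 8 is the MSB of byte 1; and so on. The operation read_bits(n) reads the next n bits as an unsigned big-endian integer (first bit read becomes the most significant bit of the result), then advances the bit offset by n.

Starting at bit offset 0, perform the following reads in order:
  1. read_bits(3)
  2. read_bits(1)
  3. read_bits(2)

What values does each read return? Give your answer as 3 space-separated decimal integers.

Answer: 0 1 3

Derivation:
Read 1: bits[0:3] width=3 -> value=0 (bin 000); offset now 3 = byte 0 bit 3; 21 bits remain
Read 2: bits[3:4] width=1 -> value=1 (bin 1); offset now 4 = byte 0 bit 4; 20 bits remain
Read 3: bits[4:6] width=2 -> value=3 (bin 11); offset now 6 = byte 0 bit 6; 18 bits remain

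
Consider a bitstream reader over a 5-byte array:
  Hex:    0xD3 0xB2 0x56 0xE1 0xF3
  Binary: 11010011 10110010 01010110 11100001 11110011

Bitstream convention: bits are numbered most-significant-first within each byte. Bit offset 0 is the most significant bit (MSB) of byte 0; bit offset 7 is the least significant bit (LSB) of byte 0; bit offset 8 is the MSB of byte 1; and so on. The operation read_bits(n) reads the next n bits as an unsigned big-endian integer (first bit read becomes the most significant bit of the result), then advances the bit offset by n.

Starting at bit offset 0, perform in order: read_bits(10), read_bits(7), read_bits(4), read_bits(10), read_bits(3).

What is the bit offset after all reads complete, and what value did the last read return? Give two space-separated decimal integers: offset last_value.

Answer: 34 7

Derivation:
Read 1: bits[0:10] width=10 -> value=846 (bin 1101001110); offset now 10 = byte 1 bit 2; 30 bits remain
Read 2: bits[10:17] width=7 -> value=100 (bin 1100100); offset now 17 = byte 2 bit 1; 23 bits remain
Read 3: bits[17:21] width=4 -> value=10 (bin 1010); offset now 21 = byte 2 bit 5; 19 bits remain
Read 4: bits[21:31] width=10 -> value=880 (bin 1101110000); offset now 31 = byte 3 bit 7; 9 bits remain
Read 5: bits[31:34] width=3 -> value=7 (bin 111); offset now 34 = byte 4 bit 2; 6 bits remain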